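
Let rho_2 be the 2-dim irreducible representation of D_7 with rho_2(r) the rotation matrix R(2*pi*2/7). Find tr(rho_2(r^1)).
chi_{rho_2}(r^1) = 2*cos(2*pi*2*1/7) = -2*cos(3*pi/7)

Proof sketch: rho_2(r^1) is rotation by angle 2*pi*2*1/7, whose trace is 2*cos(2*pi*2*1/7) = -2*cos(3*pi/7).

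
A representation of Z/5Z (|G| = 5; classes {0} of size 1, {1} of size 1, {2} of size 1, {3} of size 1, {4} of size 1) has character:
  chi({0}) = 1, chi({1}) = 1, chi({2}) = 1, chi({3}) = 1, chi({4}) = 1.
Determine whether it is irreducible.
Irreducible: <chi, chi> = 1.

<chi, chi> = (1/|G|) sum_C |C| * |chi(C)|^2 = (1/5)[1*|1|^2 + 1*|1|^2 + 1*|1|^2 + 1*|1|^2 + 1*|1|^2]
  = (1/5)[(1) + (1) + (1) + (1) + (1)] = 5/5 = 1.
(Exp terms are combined using exp(i*s)*conj(exp(i*t)) = exp(i*(s-t)), and sums of them are collapsed using the identity that for every m > 1 the m distinct m-th roots of unity sum to 0, e.g. 1 + exp(2*I*pi/3) + exp(-2*I*pi/3) = 0.)
A character is irreducible iff <chi, chi> = 1, so this representation is irreducible.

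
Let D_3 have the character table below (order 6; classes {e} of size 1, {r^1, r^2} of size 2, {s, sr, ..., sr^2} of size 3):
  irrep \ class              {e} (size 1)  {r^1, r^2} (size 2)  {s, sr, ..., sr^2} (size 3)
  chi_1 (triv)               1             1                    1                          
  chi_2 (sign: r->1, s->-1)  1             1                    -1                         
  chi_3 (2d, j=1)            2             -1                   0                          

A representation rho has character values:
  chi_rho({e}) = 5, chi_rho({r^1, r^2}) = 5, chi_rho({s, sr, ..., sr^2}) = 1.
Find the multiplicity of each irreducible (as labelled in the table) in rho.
Multiplicities: chi_1: 3, chi_2: 2, chi_3: 0.

Reasoning: Use <chi_rho, chi> = (1/|G|) sum_C |C| * chi_rho(C) * conj(chi(C)) with |G| = 6 for each irreducible chi in the table:
  <chi_rho, chi_1> = (1/6)[1*(5)*conj(1) + 2*(5)*conj(1) + 3*(1)*conj(1)]
      = (1/6)[(5) + (10) + (3)] = 18/6 = 3
  <chi_rho, chi_2> = (1/6)[1*(5)*conj(1) + 2*(5)*conj(1) + 3*(1)*conj(-1)]
      = (1/6)[(5) + (10) + (-3)] = 12/6 = 2
  <chi_rho, chi_3> = (1/6)[1*(5)*conj(2) + 2*(5)*conj(-1) + 3*(1)*conj(0)]
      = (1/6)[(10) + (-10) + (0)] = 0/6 = 0
Dimension check: dim(rho) = sum (mult * dim) = 3*1 + 2*1 + 0*2 = 5 = chi_rho(e) = 5.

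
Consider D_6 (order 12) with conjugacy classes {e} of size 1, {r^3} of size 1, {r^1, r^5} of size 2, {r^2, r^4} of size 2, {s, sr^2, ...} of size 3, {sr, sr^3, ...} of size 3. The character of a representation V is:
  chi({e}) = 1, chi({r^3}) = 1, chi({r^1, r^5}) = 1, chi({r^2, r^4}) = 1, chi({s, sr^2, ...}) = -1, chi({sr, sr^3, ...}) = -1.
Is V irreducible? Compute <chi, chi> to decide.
Irreducible: <chi, chi> = 1.

Solution. <chi, chi> = (1/|G|) sum_C |C| * |chi(C)|^2 = (1/12)[1*|1|^2 + 1*|1|^2 + 2*|1|^2 + 2*|1|^2 + 3*|-1|^2 + 3*|-1|^2]
  = (1/12)[(1) + (1) + (2) + (2) + (3) + (3)] = 12/12 = 1.
A character is irreducible iff <chi, chi> = 1, so this representation is irreducible.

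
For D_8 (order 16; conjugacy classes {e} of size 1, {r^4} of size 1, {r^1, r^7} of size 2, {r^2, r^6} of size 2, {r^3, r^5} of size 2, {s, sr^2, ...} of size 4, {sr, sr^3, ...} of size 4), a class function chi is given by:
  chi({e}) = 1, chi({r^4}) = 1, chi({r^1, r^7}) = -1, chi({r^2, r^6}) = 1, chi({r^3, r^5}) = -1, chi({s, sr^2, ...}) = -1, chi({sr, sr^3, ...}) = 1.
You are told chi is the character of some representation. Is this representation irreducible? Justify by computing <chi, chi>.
Irreducible: <chi, chi> = 1.

<chi, chi> = (1/|G|) sum_C |C| * |chi(C)|^2 = (1/16)[1*|1|^2 + 1*|1|^2 + 2*|-1|^2 + 2*|1|^2 + 2*|-1|^2 + 4*|-1|^2 + 4*|1|^2]
  = (1/16)[(1) + (1) + (2) + (2) + (2) + (4) + (4)] = 16/16 = 1.
A character is irreducible iff <chi, chi> = 1, so this representation is irreducible.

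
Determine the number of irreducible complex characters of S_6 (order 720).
11

Justification: The number of irreducible complex representations of a finite group equals its number of conjugacy classes. Conjugacy classes in S_6 correspond to cycle types, i.e. partitions of 6; there are p(6) = 11 of them, so S_6 (order 720) has exactly 11 irreducible complex representations.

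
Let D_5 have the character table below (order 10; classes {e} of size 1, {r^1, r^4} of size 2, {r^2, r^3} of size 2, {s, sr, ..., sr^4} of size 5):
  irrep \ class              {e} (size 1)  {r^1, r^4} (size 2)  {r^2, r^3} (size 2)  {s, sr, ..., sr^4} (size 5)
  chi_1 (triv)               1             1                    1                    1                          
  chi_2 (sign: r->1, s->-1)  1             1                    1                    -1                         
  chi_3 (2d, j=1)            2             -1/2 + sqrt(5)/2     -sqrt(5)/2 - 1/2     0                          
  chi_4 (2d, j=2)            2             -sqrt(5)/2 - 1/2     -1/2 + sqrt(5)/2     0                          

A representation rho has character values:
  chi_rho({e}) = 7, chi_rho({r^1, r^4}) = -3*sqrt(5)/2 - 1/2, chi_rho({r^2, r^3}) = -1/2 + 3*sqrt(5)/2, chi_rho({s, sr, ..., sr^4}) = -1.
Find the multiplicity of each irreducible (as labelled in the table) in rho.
Multiplicities: chi_1: 0, chi_2: 1, chi_3: 0, chi_4: 3.

Reasoning: Use <chi_rho, chi> = (1/|G|) sum_C |C| * chi_rho(C) * conj(chi(C)) with |G| = 10 for each irreducible chi in the table:
  <chi_rho, chi_1> = (1/10)[1*(7)*conj(1) + 2*(-3*sqrt(5)/2 - 1/2)*conj(1) + 2*(-1/2 + 3*sqrt(5)/2)*conj(1) + 5*(-1)*conj(1)]
      = (1/10)[(7) + (-3*sqrt(5) - 1) + (-1 + 3*sqrt(5)) + (-5)] = 0/10 = 0
  <chi_rho, chi_2> = (1/10)[1*(7)*conj(1) + 2*(-3*sqrt(5)/2 - 1/2)*conj(1) + 2*(-1/2 + 3*sqrt(5)/2)*conj(1) + 5*(-1)*conj(-1)]
      = (1/10)[(7) + (-3*sqrt(5) - 1) + (-1 + 3*sqrt(5)) + (5)] = 10/10 = 1
  <chi_rho, chi_3> = (1/10)[1*(7)*conj(2) + 2*(-3*sqrt(5)/2 - 1/2)*conj(-1/2 + sqrt(5)/2) + 2*(-1/2 + 3*sqrt(5)/2)*conj(-sqrt(5)/2 - 1/2) + 5*(-1)*conj(0)]
      = (1/10)[(14) + (-7 + sqrt(5)) + (-7 - sqrt(5)) + (0)] = 0/10 = 0
  <chi_rho, chi_4> = (1/10)[1*(7)*conj(2) + 2*(-3*sqrt(5)/2 - 1/2)*conj(-sqrt(5)/2 - 1/2) + 2*(-1/2 + 3*sqrt(5)/2)*conj(-1/2 + sqrt(5)/2) + 5*(-1)*conj(0)]
      = (1/10)[(14) + (2*sqrt(5) + 8) + (8 - 2*sqrt(5)) + (0)] = 30/10 = 3
Dimension check: dim(rho) = sum (mult * dim) = 0*1 + 1*1 + 0*2 + 3*2 = 7 = chi_rho(e) = 7.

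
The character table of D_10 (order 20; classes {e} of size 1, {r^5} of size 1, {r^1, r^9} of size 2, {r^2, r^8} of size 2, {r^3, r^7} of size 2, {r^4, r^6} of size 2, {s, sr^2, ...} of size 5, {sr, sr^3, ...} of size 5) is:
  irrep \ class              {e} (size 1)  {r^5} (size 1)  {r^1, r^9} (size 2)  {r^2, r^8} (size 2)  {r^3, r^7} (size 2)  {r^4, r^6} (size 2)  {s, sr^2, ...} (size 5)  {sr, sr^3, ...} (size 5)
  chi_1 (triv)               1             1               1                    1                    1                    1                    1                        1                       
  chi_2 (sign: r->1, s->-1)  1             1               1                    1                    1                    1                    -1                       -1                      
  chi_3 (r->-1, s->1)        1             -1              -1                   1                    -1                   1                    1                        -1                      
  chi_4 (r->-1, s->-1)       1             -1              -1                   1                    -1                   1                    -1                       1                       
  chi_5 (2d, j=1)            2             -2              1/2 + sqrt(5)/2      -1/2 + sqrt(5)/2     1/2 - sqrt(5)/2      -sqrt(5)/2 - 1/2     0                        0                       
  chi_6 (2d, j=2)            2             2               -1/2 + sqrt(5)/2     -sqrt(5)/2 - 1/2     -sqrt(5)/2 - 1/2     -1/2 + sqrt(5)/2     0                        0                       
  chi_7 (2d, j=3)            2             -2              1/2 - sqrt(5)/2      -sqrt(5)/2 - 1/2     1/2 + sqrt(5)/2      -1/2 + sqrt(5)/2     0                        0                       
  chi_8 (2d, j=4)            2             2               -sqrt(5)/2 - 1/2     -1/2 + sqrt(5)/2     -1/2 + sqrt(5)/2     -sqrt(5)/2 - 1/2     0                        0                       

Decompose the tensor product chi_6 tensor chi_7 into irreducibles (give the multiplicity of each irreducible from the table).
chi_6 tensor chi_7 = chi_3 + chi_4 + chi_5 (all other irreducibles have multiplicity 0).

Derivation: The character of a tensor product is the pointwise product (chi_6 * chi_7)(C) = chi_6(C) * chi_7(C):
  {e}: (2)*(2), {r^5}: (2)*(-2), {r^1, r^9}: (-1/2 + sqrt(5)/2)*(1/2 - sqrt(5)/2), {r^2, r^8}: (-sqrt(5)/2 - 1/2)*(-sqrt(5)/2 - 1/2), {r^3, r^7}: (-sqrt(5)/2 - 1/2)*(1/2 + sqrt(5)/2), {r^4, r^6}: (-1/2 + sqrt(5)/2)*(-1/2 + sqrt(5)/2), {s, sr^2, ...}: (0)*(0), {sr, sr^3, ...}: (0)*(0)
so (chi_6 * chi_7) takes values
  {e} -> 4, {r^5} -> -4, {r^1, r^9} -> -3/2 + sqrt(5)/2, {r^2, r^8} -> sqrt(5)/2 + 3/2, {r^3, r^7} -> -3/2 - sqrt(5)/2, {r^4, r^6} -> 3/2 - sqrt(5)/2, {s, sr^2, ...} -> 0, {sr, sr^3, ...} -> 0.
Now take the inner product of this character with each irreducible chi from the table, <chi_6*chi_7, chi> = (1/20) sum_C |C| (chi_6*chi_7)(C) conj(chi(C)):
  <chi_6*chi_7, chi_1> = (1/20)[1*(4)*conj(1) + 1*(-4)*conj(1) + 2*(-3/2 + sqrt(5)/2)*conj(1) + 2*(sqrt(5)/2 + 3/2)*conj(1) + 2*(-3/2 - sqrt(5)/2)*conj(1) + 2*(3/2 - sqrt(5)/2)*conj(1) + 5*(0)*conj(1) + 5*(0)*conj(1)]
      = (1/20)[(4) + (-4) + (-3 + sqrt(5)) + (sqrt(5) + 3) + (-3 - sqrt(5)) + (3 - sqrt(5)) + (0) + (0)] = 0/20 = 0
  <chi_6*chi_7, chi_2> = (1/20)[1*(4)*conj(1) + 1*(-4)*conj(1) + 2*(-3/2 + sqrt(5)/2)*conj(1) + 2*(sqrt(5)/2 + 3/2)*conj(1) + 2*(-3/2 - sqrt(5)/2)*conj(1) + 2*(3/2 - sqrt(5)/2)*conj(1) + 5*(0)*conj(-1) + 5*(0)*conj(-1)]
      = (1/20)[(4) + (-4) + (-3 + sqrt(5)) + (sqrt(5) + 3) + (-3 - sqrt(5)) + (3 - sqrt(5)) + (0) + (0)] = 0/20 = 0
  <chi_6*chi_7, chi_3> = (1/20)[1*(4)*conj(1) + 1*(-4)*conj(-1) + 2*(-3/2 + sqrt(5)/2)*conj(-1) + 2*(sqrt(5)/2 + 3/2)*conj(1) + 2*(-3/2 - sqrt(5)/2)*conj(-1) + 2*(3/2 - sqrt(5)/2)*conj(1) + 5*(0)*conj(1) + 5*(0)*conj(-1)]
      = (1/20)[(4) + (4) + (3 - sqrt(5)) + (sqrt(5) + 3) + (sqrt(5) + 3) + (3 - sqrt(5)) + (0) + (0)] = 20/20 = 1
  <chi_6*chi_7, chi_4> = (1/20)[1*(4)*conj(1) + 1*(-4)*conj(-1) + 2*(-3/2 + sqrt(5)/2)*conj(-1) + 2*(sqrt(5)/2 + 3/2)*conj(1) + 2*(-3/2 - sqrt(5)/2)*conj(-1) + 2*(3/2 - sqrt(5)/2)*conj(1) + 5*(0)*conj(-1) + 5*(0)*conj(1)]
      = (1/20)[(4) + (4) + (3 - sqrt(5)) + (sqrt(5) + 3) + (sqrt(5) + 3) + (3 - sqrt(5)) + (0) + (0)] = 20/20 = 1
  <chi_6*chi_7, chi_5> = (1/20)[1*(4)*conj(2) + 1*(-4)*conj(-2) + 2*(-3/2 + sqrt(5)/2)*conj(1/2 + sqrt(5)/2) + 2*(sqrt(5)/2 + 3/2)*conj(-1/2 + sqrt(5)/2) + 2*(-3/2 - sqrt(5)/2)*conj(1/2 - sqrt(5)/2) + 2*(3/2 - sqrt(5)/2)*conj(-sqrt(5)/2 - 1/2) + 5*(0)*conj(0) + 5*(0)*conj(0)]
      = (1/20)[(8) + (8) + (1 - sqrt(5)) + (1 + sqrt(5)) + (1 + sqrt(5)) + (1 - sqrt(5)) + (0) + (0)] = 20/20 = 1
  <chi_6*chi_7, chi_6> = (1/20)[1*(4)*conj(2) + 1*(-4)*conj(2) + 2*(-3/2 + sqrt(5)/2)*conj(-1/2 + sqrt(5)/2) + 2*(sqrt(5)/2 + 3/2)*conj(-sqrt(5)/2 - 1/2) + 2*(-3/2 - sqrt(5)/2)*conj(-sqrt(5)/2 - 1/2) + 2*(3/2 - sqrt(5)/2)*conj(-1/2 + sqrt(5)/2) + 5*(0)*conj(0) + 5*(0)*conj(0)]
      = (1/20)[(8) + (-8) + (4 - 2*sqrt(5)) + (-2*sqrt(5) - 4) + (4 + 2*sqrt(5)) + (-4 + 2*sqrt(5)) + (0) + (0)] = 0/20 = 0
  <chi_6*chi_7, chi_7> = (1/20)[1*(4)*conj(2) + 1*(-4)*conj(-2) + 2*(-3/2 + sqrt(5)/2)*conj(1/2 - sqrt(5)/2) + 2*(sqrt(5)/2 + 3/2)*conj(-sqrt(5)/2 - 1/2) + 2*(-3/2 - sqrt(5)/2)*conj(1/2 + sqrt(5)/2) + 2*(3/2 - sqrt(5)/2)*conj(-1/2 + sqrt(5)/2) + 5*(0)*conj(0) + 5*(0)*conj(0)]
      = (1/20)[(8) + (8) + (-4 + 2*sqrt(5)) + (-2*sqrt(5) - 4) + (-2*sqrt(5) - 4) + (-4 + 2*sqrt(5)) + (0) + (0)] = 0/20 = 0
  <chi_6*chi_7, chi_8> = (1/20)[1*(4)*conj(2) + 1*(-4)*conj(2) + 2*(-3/2 + sqrt(5)/2)*conj(-sqrt(5)/2 - 1/2) + 2*(sqrt(5)/2 + 3/2)*conj(-1/2 + sqrt(5)/2) + 2*(-3/2 - sqrt(5)/2)*conj(-1/2 + sqrt(5)/2) + 2*(3/2 - sqrt(5)/2)*conj(-sqrt(5)/2 - 1/2) + 5*(0)*conj(0) + 5*(0)*conj(0)]
      = (1/20)[(8) + (-8) + (-1 + sqrt(5)) + (1 + sqrt(5)) + (-sqrt(5) - 1) + (1 - sqrt(5)) + (0) + (0)] = 0/20 = 0
Hence the multiplicities are chi_3: 1, chi_4: 1, chi_5: 1. Dimension check: dim(chi_6)*dim(chi_7) = 2*2 = 4 and sum (mult * dim) = 1*1 + 1*1 + 1*2 = 4.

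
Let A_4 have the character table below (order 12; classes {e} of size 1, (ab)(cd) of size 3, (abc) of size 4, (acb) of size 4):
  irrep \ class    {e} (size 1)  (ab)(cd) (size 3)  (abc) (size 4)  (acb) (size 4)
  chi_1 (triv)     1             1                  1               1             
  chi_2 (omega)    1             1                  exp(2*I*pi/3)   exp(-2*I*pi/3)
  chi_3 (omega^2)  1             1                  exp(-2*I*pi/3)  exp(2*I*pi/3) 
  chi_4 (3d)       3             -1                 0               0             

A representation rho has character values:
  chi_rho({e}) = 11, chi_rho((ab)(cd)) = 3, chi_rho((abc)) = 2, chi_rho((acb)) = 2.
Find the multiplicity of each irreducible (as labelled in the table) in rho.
Multiplicities: chi_1: 3, chi_2: 1, chi_3: 1, chi_4: 2.

Why: Use <chi_rho, chi> = (1/|G|) sum_C |C| * chi_rho(C) * conj(chi(C)) with |G| = 12 for each irreducible chi in the table:
  <chi_rho, chi_1> = (1/12)[1*(11)*conj(1) + 3*(3)*conj(1) + 4*(2)*conj(1) + 4*(2)*conj(1)]
      = (1/12)[(11) + (9) + (8) + (8)] = 36/12 = 3
  <chi_rho, chi_2> = (1/12)[1*(11)*conj(1) + 3*(3)*conj(1) + 4*(2)*conj(exp(2*I*pi/3)) + 4*(2)*conj(exp(-2*I*pi/3))]
      = (1/12)[(11) + (9) + (4 + 12*exp(-2*I*pi/3) + 4*exp(2*I*pi/3)) + (4 + 4*exp(-2*I*pi/3) + 12*exp(2*I*pi/3))] = 12/12 = 1
  <chi_rho, chi_3> = (1/12)[1*(11)*conj(1) + 3*(3)*conj(1) + 4*(2)*conj(exp(-2*I*pi/3)) + 4*(2)*conj(exp(2*I*pi/3))]
      = (1/12)[(11) + (9) + (4 + 4*exp(-2*I*pi/3) + 12*exp(2*I*pi/3)) + (4 + 12*exp(-2*I*pi/3) + 4*exp(2*I*pi/3))] = 12/12 = 1
  <chi_rho, chi_4> = (1/12)[1*(11)*conj(3) + 3*(3)*conj(-1) + 4*(2)*conj(0) + 4*(2)*conj(0)]
      = (1/12)[(33) + (-9) + (0) + (0)] = 24/12 = 2
(Exp terms are combined using exp(i*s)*conj(exp(i*t)) = exp(i*(s-t)), and sums of them are collapsed using the identity that for every m > 1 the m distinct m-th roots of unity sum to 0, e.g. 1 + exp(2*I*pi/3) + exp(-2*I*pi/3) = 0.)
Dimension check: dim(rho) = sum (mult * dim) = 3*1 + 1*1 + 1*1 + 2*3 = 11 = chi_rho(e) = 11.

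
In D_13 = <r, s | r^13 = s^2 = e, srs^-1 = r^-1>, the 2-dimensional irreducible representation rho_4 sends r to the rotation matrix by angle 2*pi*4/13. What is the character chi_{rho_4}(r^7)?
chi_{rho_4}(r^7) = 2*cos(2*pi*4*7/13) = 2*cos(56*pi/13)

Details: rho_4(r^7) is rotation by angle 2*pi*4*7/13, whose trace is 2*cos(2*pi*4*7/13) = 2*cos(56*pi/13).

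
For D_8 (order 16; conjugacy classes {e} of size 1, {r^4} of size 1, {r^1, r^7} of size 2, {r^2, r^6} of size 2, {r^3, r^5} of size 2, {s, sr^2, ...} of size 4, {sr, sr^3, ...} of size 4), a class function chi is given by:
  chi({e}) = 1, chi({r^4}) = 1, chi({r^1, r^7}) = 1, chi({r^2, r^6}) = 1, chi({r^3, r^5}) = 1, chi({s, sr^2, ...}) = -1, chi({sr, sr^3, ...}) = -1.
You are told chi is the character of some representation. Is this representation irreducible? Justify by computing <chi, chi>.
Irreducible: <chi, chi> = 1.

Why: <chi, chi> = (1/|G|) sum_C |C| * |chi(C)|^2 = (1/16)[1*|1|^2 + 1*|1|^2 + 2*|1|^2 + 2*|1|^2 + 2*|1|^2 + 4*|-1|^2 + 4*|-1|^2]
  = (1/16)[(1) + (1) + (2) + (2) + (2) + (4) + (4)] = 16/16 = 1.
A character is irreducible iff <chi, chi> = 1, so this representation is irreducible.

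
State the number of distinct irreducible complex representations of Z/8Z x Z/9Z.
72

Proof sketch: The number of irreducible complex representations of a finite group equals its number of conjugacy classes. Z/8Z x Z/9Z is abelian of order 72, so every element is its own conjugacy class: 72 classes, so Z/8Z x Z/9Z (order 72) has exactly 72 irreducible complex representations.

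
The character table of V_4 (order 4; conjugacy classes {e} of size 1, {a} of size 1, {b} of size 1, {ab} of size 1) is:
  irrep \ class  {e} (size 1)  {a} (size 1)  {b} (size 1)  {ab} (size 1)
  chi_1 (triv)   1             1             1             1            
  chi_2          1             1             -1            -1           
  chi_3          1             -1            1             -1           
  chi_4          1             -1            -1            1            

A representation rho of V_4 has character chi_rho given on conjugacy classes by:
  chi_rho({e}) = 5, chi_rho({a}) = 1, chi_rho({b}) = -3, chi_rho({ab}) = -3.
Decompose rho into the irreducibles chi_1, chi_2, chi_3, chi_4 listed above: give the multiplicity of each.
Multiplicities: chi_1: 0, chi_2: 3, chi_3: 1, chi_4: 1.

Justification: Use <chi_rho, chi> = (1/|G|) sum_C |C| * chi_rho(C) * conj(chi(C)) with |G| = 4 for each irreducible chi in the table:
  <chi_rho, chi_1> = (1/4)[1*(5)*conj(1) + 1*(1)*conj(1) + 1*(-3)*conj(1) + 1*(-3)*conj(1)]
      = (1/4)[(5) + (1) + (-3) + (-3)] = 0/4 = 0
  <chi_rho, chi_2> = (1/4)[1*(5)*conj(1) + 1*(1)*conj(1) + 1*(-3)*conj(-1) + 1*(-3)*conj(-1)]
      = (1/4)[(5) + (1) + (3) + (3)] = 12/4 = 3
  <chi_rho, chi_3> = (1/4)[1*(5)*conj(1) + 1*(1)*conj(-1) + 1*(-3)*conj(1) + 1*(-3)*conj(-1)]
      = (1/4)[(5) + (-1) + (-3) + (3)] = 4/4 = 1
  <chi_rho, chi_4> = (1/4)[1*(5)*conj(1) + 1*(1)*conj(-1) + 1*(-3)*conj(-1) + 1*(-3)*conj(1)]
      = (1/4)[(5) + (-1) + (3) + (-3)] = 4/4 = 1
Dimension check: dim(rho) = sum (mult * dim) = 0*1 + 3*1 + 1*1 + 1*1 = 5 = chi_rho(e) = 5.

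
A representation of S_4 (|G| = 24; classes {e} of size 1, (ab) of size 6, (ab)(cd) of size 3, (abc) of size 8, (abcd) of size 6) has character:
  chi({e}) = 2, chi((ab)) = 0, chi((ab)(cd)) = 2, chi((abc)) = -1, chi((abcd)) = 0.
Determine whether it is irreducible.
Irreducible: <chi, chi> = 1.

Details: <chi, chi> = (1/|G|) sum_C |C| * |chi(C)|^2 = (1/24)[1*|2|^2 + 6*|0|^2 + 3*|2|^2 + 8*|-1|^2 + 6*|0|^2]
  = (1/24)[(4) + (0) + (12) + (8) + (0)] = 24/24 = 1.
A character is irreducible iff <chi, chi> = 1, so this representation is irreducible.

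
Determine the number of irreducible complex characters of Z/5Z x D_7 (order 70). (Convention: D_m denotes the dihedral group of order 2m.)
25

Proof sketch: The number of irreducible complex representations of a finite group equals its number of conjugacy classes. For a direct product, #classes(G x H) = #classes(G) * #classes(H). Z/5Z has 5 classes (abelian), D_7 has 5 classes, so 5 * 5 = 25, so Z/5Z x D_7 (order 70) has exactly 25 irreducible complex representations.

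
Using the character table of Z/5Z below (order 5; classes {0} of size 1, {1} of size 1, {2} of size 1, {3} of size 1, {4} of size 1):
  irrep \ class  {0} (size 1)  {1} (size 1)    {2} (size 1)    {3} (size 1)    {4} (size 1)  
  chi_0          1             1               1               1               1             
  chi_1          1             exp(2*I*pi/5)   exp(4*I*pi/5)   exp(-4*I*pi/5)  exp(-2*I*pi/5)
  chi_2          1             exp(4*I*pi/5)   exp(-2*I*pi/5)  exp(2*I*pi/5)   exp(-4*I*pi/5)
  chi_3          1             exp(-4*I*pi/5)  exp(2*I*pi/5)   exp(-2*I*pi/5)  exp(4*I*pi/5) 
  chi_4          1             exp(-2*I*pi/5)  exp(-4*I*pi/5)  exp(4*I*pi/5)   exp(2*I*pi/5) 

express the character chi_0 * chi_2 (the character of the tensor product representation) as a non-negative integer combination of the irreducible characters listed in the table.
chi_0 tensor chi_2 = chi_2 (all other irreducibles have multiplicity 0).

Proof sketch: The character of a tensor product is the pointwise product (chi_0 * chi_2)(C) = chi_0(C) * chi_2(C):
  {0}: (1)*(1), {1}: (1)*(exp(4*I*pi/5)), {2}: (1)*(exp(-2*I*pi/5)), {3}: (1)*(exp(2*I*pi/5)), {4}: (1)*(exp(-4*I*pi/5))
so (chi_0 * chi_2) takes values
  {0} -> 1, {1} -> exp(4*I*pi/5), {2} -> exp(-2*I*pi/5), {3} -> exp(2*I*pi/5), {4} -> exp(-4*I*pi/5).
Now take the inner product of this character with each irreducible chi from the table, <chi_0*chi_2, chi> = (1/5) sum_C |C| (chi_0*chi_2)(C) conj(chi(C)):
  <chi_0*chi_2, chi_0> = (1/5)[1*(1)*conj(1) + 1*(exp(4*I*pi/5))*conj(1) + 1*(exp(-2*I*pi/5))*conj(1) + 1*(exp(2*I*pi/5))*conj(1) + 1*(exp(-4*I*pi/5))*conj(1)]
      = (1/5)[(1) + (exp(4*I*pi/5)) + (exp(-2*I*pi/5)) + (exp(2*I*pi/5)) + (exp(-4*I*pi/5))] = 0/5 = 0
  <chi_0*chi_2, chi_1> = (1/5)[1*(1)*conj(1) + 1*(exp(4*I*pi/5))*conj(exp(2*I*pi/5)) + 1*(exp(-2*I*pi/5))*conj(exp(4*I*pi/5)) + 1*(exp(2*I*pi/5))*conj(exp(-4*I*pi/5)) + 1*(exp(-4*I*pi/5))*conj(exp(-2*I*pi/5))]
      = (1/5)[(1) + (exp(2*I*pi/5)) + (exp(4*I*pi/5)) + (exp(-4*I*pi/5)) + (exp(-2*I*pi/5))] = 0/5 = 0
  <chi_0*chi_2, chi_2> = (1/5)[1*(1)*conj(1) + 1*(exp(4*I*pi/5))*conj(exp(4*I*pi/5)) + 1*(exp(-2*I*pi/5))*conj(exp(-2*I*pi/5)) + 1*(exp(2*I*pi/5))*conj(exp(2*I*pi/5)) + 1*(exp(-4*I*pi/5))*conj(exp(-4*I*pi/5))]
      = (1/5)[(1) + (1) + (1) + (1) + (1)] = 5/5 = 1
  <chi_0*chi_2, chi_3> = (1/5)[1*(1)*conj(1) + 1*(exp(4*I*pi/5))*conj(exp(-4*I*pi/5)) + 1*(exp(-2*I*pi/5))*conj(exp(2*I*pi/5)) + 1*(exp(2*I*pi/5))*conj(exp(-2*I*pi/5)) + 1*(exp(-4*I*pi/5))*conj(exp(4*I*pi/5))]
      = (1/5)[(1) + (exp(-2*I*pi/5)) + (exp(-4*I*pi/5)) + (exp(4*I*pi/5)) + (exp(2*I*pi/5))] = 0/5 = 0
  <chi_0*chi_2, chi_4> = (1/5)[1*(1)*conj(1) + 1*(exp(4*I*pi/5))*conj(exp(-2*I*pi/5)) + 1*(exp(-2*I*pi/5))*conj(exp(-4*I*pi/5)) + 1*(exp(2*I*pi/5))*conj(exp(4*I*pi/5)) + 1*(exp(-4*I*pi/5))*conj(exp(2*I*pi/5))]
      = (1/5)[(1) + (exp(-4*I*pi/5)) + (exp(2*I*pi/5)) + (exp(-2*I*pi/5)) + (exp(4*I*pi/5))] = 0/5 = 0
(Exp terms are combined using exp(i*s)*conj(exp(i*t)) = exp(i*(s-t)), and sums of them are collapsed using the identity that for every m > 1 the m distinct m-th roots of unity sum to 0, e.g. 1 + exp(2*I*pi/3) + exp(-2*I*pi/3) = 0.)
Hence the multiplicities are chi_2: 1. Dimension check: dim(chi_0)*dim(chi_2) = 1*1 = 1 and sum (mult * dim) = 1*1 = 1.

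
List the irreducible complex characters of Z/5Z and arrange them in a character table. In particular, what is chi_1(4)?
Character table of Z/5Z (irreps indexed chi_0,...,chi_4 with chi_k(m) = zeta_5^(k*m), zeta_5 = exp(2*pi*i/5)):
  irrep \ class  {0} (size 1)  {1} (size 1)    {2} (size 1)    {3} (size 1)    {4} (size 1)  
  chi_0          1             1               1               1               1             
  chi_1          1             exp(2*I*pi/5)   exp(4*I*pi/5)   exp(-4*I*pi/5)  exp(-2*I*pi/5)
  chi_2          1             exp(4*I*pi/5)   exp(-2*I*pi/5)  exp(2*I*pi/5)   exp(-4*I*pi/5)
  chi_3          1             exp(-4*I*pi/5)  exp(2*I*pi/5)   exp(-2*I*pi/5)  exp(4*I*pi/5) 
  chi_4          1             exp(-2*I*pi/5)  exp(-4*I*pi/5)  exp(4*I*pi/5)   exp(2*I*pi/5) 

Spot check: chi_1(4) = zeta_5^(1*4) = zeta_5^4 = exp(-2*I*pi/5).

Argument: Z/5Z is abelian, so all 5 irreducible complex representations are 1-dimensional. They are given by chi_k(m) = zeta_5^(k*m) for k = 0,...,4. Row orthogonality: sum_m chi_k(m) conj(chi_l(m)) = 5 * [k = l].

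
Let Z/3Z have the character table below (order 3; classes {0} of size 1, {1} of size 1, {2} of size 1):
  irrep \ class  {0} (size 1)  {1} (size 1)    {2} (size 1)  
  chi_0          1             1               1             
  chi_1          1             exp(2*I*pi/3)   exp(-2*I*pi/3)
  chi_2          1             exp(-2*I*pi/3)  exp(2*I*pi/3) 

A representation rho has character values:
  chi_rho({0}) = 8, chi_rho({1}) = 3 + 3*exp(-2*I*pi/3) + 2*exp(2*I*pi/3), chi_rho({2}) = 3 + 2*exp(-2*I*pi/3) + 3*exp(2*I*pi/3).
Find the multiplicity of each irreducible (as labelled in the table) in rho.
Multiplicities: chi_0: 3, chi_1: 2, chi_2: 3.

Justification: Use <chi_rho, chi> = (1/|G|) sum_C |C| * chi_rho(C) * conj(chi(C)) with |G| = 3 for each irreducible chi in the table:
  <chi_rho, chi_0> = (1/3)[1*(8)*conj(1) + 1*(3 + 3*exp(-2*I*pi/3) + 2*exp(2*I*pi/3))*conj(1) + 1*(3 + 2*exp(-2*I*pi/3) + 3*exp(2*I*pi/3))*conj(1)]
      = (1/3)[(8) + (3 + 3*exp(-2*I*pi/3) + 2*exp(2*I*pi/3)) + (3 + 2*exp(-2*I*pi/3) + 3*exp(2*I*pi/3))] = 9/3 = 3
  <chi_rho, chi_1> = (1/3)[1*(8)*conj(1) + 1*(3 + 3*exp(-2*I*pi/3) + 2*exp(2*I*pi/3))*conj(exp(2*I*pi/3)) + 1*(3 + 2*exp(-2*I*pi/3) + 3*exp(2*I*pi/3))*conj(exp(-2*I*pi/3))]
      = (1/3)[(8) + (-1) + (-1)] = 6/3 = 2
  <chi_rho, chi_2> = (1/3)[1*(8)*conj(1) + 1*(3 + 3*exp(-2*I*pi/3) + 2*exp(2*I*pi/3))*conj(exp(-2*I*pi/3)) + 1*(3 + 2*exp(-2*I*pi/3) + 3*exp(2*I*pi/3))*conj(exp(2*I*pi/3))]
      = (1/3)[(8) + (3 + 2*exp(-2*I*pi/3) + 3*exp(2*I*pi/3)) + (3 + 3*exp(-2*I*pi/3) + 2*exp(2*I*pi/3))] = 9/3 = 3
(Exp terms are combined using exp(i*s)*conj(exp(i*t)) = exp(i*(s-t)), and sums of them are collapsed using the identity that for every m > 1 the m distinct m-th roots of unity sum to 0, e.g. 1 + exp(2*I*pi/3) + exp(-2*I*pi/3) = 0.)
Dimension check: dim(rho) = sum (mult * dim) = 3*1 + 2*1 + 3*1 = 8 = chi_rho(e) = 8.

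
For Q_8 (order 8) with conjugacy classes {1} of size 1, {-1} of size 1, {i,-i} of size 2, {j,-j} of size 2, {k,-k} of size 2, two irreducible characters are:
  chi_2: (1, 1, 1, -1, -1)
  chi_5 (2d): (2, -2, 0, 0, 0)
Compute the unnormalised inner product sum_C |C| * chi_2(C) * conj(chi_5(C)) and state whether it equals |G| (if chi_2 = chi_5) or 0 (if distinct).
Sum = 0; so <chi_2, chi_5> = 0 (distinct irreducibles are orthogonal).

Argument: Compute term by term over conjugacy classes (|C| * chi_2(C) * conj(chi_5(C))):
  1*(1)*conj(2) + 1*(1)*conj(-2) + 2*(1)*conj(0) + 2*(-1)*conj(0) + 2*(-1)*conj(0)
  = (2) + (-2) + (0) + (0) + (0)
  = 0.
Dividing by |G| = 8 gives 0/8 = 0, matching the row-orthogonality relation <chi_2, chi_5> = [chi_2 = chi_5].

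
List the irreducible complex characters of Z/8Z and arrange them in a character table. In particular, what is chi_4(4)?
Character table of Z/8Z (irreps indexed chi_0,...,chi_7 with chi_k(m) = zeta_8^(k*m), zeta_8 = exp(2*pi*i/8)):
  irrep \ class  {0} (size 1)  {1} (size 1)    {2} (size 1)  {3} (size 1)    {4} (size 1)  {5} (size 1)    {6} (size 1)  {7} (size 1)  
  chi_0          1             1               1             1               1             1               1             1             
  chi_1          1             exp(I*pi/4)     I             exp(3*I*pi/4)   -1            exp(-3*I*pi/4)  -I            exp(-I*pi/4)  
  chi_2          1             I               -1            -I              1             I               -1            -I            
  chi_3          1             exp(3*I*pi/4)   -I            exp(I*pi/4)     -1            exp(-I*pi/4)    I             exp(-3*I*pi/4)
  chi_4          1             -1              1             -1              1             -1              1             -1            
  chi_5          1             exp(-3*I*pi/4)  I             exp(-I*pi/4)    -1            exp(I*pi/4)     -I            exp(3*I*pi/4) 
  chi_6          1             -I              -1            I               1             -I              -1            I             
  chi_7          1             exp(-I*pi/4)    -I            exp(-3*I*pi/4)  -1            exp(3*I*pi/4)   I             exp(I*pi/4)   

Spot check: chi_4(4) = zeta_8^(4*4) = zeta_8^16 = 1.

Proof sketch: Z/8Z is abelian, so all 8 irreducible complex representations are 1-dimensional. They are given by chi_k(m) = zeta_8^(k*m) for k = 0,...,7. Row orthogonality: sum_m chi_k(m) conj(chi_l(m)) = 8 * [k = l].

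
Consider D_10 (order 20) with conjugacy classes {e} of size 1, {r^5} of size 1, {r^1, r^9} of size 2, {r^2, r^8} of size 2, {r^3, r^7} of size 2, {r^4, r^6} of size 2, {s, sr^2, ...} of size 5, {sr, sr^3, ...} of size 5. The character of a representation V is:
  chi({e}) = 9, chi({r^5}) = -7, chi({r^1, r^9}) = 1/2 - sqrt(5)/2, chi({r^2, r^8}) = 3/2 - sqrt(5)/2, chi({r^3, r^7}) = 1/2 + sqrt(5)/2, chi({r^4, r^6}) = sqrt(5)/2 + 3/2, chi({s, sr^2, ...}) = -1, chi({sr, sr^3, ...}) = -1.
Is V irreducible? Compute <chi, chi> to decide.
Not irreducible (reducible): <chi, chi> = 8 > 1.

Details: <chi, chi> = (1/|G|) sum_C |C| * |chi(C)|^2 = (1/20)[1*|9|^2 + 1*|-7|^2 + 2*|1/2 - sqrt(5)/2|^2 + 2*|3/2 - sqrt(5)/2|^2 + 2*|1/2 + sqrt(5)/2|^2 + 2*|sqrt(5)/2 + 3/2|^2 + 5*|-1|^2 + 5*|-1|^2]
  = (1/20)[(81) + (49) + (3 - sqrt(5)) + (7 - 3*sqrt(5)) + (sqrt(5) + 3) + (3*sqrt(5) + 7) + (5) + (5)] = 160/20 = 8.
A character is irreducible iff <chi, chi> = 1, so this representation is reducible.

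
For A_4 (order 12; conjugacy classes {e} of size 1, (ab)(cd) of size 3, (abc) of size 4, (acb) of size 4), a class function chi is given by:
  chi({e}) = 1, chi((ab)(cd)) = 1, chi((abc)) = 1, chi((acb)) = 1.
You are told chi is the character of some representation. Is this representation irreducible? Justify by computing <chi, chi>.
Irreducible: <chi, chi> = 1.

Justification: <chi, chi> = (1/|G|) sum_C |C| * |chi(C)|^2 = (1/12)[1*|1|^2 + 3*|1|^2 + 4*|1|^2 + 4*|1|^2]
  = (1/12)[(1) + (3) + (4) + (4)] = 12/12 = 1.
(Exp terms are combined using exp(i*s)*conj(exp(i*t)) = exp(i*(s-t)), and sums of them are collapsed using the identity that for every m > 1 the m distinct m-th roots of unity sum to 0, e.g. 1 + exp(2*I*pi/3) + exp(-2*I*pi/3) = 0.)
A character is irreducible iff <chi, chi> = 1, so this representation is irreducible.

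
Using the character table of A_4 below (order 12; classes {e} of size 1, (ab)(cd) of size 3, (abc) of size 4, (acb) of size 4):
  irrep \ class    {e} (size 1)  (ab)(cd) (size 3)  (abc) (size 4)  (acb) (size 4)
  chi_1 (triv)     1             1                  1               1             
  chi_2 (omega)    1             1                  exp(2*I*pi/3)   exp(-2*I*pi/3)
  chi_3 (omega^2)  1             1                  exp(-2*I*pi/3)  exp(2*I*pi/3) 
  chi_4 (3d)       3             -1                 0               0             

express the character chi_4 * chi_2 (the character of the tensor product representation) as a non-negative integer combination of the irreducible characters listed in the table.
chi_4 tensor chi_2 = chi_4 (all other irreducibles have multiplicity 0).

Solution. The character of a tensor product is the pointwise product (chi_4 * chi_2)(C) = chi_4(C) * chi_2(C):
  {e}: (3)*(1), (ab)(cd): (-1)*(1), (abc): (0)*(exp(2*I*pi/3)), (acb): (0)*(exp(-2*I*pi/3))
so (chi_4 * chi_2) takes values
  {e} -> 3, (ab)(cd) -> -1, (abc) -> 0, (acb) -> 0.
Now take the inner product of this character with each irreducible chi from the table, <chi_4*chi_2, chi> = (1/12) sum_C |C| (chi_4*chi_2)(C) conj(chi(C)):
  <chi_4*chi_2, chi_1> = (1/12)[1*(3)*conj(1) + 3*(-1)*conj(1) + 4*(0)*conj(1) + 4*(0)*conj(1)]
      = (1/12)[(3) + (-3) + (0) + (0)] = 0/12 = 0
  <chi_4*chi_2, chi_2> = (1/12)[1*(3)*conj(1) + 3*(-1)*conj(1) + 4*(0)*conj(exp(2*I*pi/3)) + 4*(0)*conj(exp(-2*I*pi/3))]
      = (1/12)[(3) + (-3) + (0) + (0)] = 0/12 = 0
  <chi_4*chi_2, chi_3> = (1/12)[1*(3)*conj(1) + 3*(-1)*conj(1) + 4*(0)*conj(exp(-2*I*pi/3)) + 4*(0)*conj(exp(2*I*pi/3))]
      = (1/12)[(3) + (-3) + (0) + (0)] = 0/12 = 0
  <chi_4*chi_2, chi_4> = (1/12)[1*(3)*conj(3) + 3*(-1)*conj(-1) + 4*(0)*conj(0) + 4*(0)*conj(0)]
      = (1/12)[(9) + (3) + (0) + (0)] = 12/12 = 1
(Exp terms are combined using exp(i*s)*conj(exp(i*t)) = exp(i*(s-t)), and sums of them are collapsed using the identity that for every m > 1 the m distinct m-th roots of unity sum to 0, e.g. 1 + exp(2*I*pi/3) + exp(-2*I*pi/3) = 0.)
Hence the multiplicities are chi_4: 1. Dimension check: dim(chi_4)*dim(chi_2) = 3*1 = 3 and sum (mult * dim) = 1*3 = 3.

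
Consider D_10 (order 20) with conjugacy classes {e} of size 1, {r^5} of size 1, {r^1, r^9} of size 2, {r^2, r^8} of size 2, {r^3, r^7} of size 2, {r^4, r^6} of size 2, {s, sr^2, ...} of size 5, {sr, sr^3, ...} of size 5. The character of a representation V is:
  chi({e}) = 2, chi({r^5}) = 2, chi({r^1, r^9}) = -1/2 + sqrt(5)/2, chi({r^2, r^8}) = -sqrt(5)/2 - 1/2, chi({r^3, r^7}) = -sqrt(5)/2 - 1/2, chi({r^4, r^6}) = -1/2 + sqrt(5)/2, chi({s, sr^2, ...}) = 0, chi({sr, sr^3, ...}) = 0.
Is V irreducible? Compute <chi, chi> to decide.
Irreducible: <chi, chi> = 1.

Justification: <chi, chi> = (1/|G|) sum_C |C| * |chi(C)|^2 = (1/20)[1*|2|^2 + 1*|2|^2 + 2*|-1/2 + sqrt(5)/2|^2 + 2*|-sqrt(5)/2 - 1/2|^2 + 2*|-sqrt(5)/2 - 1/2|^2 + 2*|-1/2 + sqrt(5)/2|^2 + 5*|0|^2 + 5*|0|^2]
  = (1/20)[(4) + (4) + (3 - sqrt(5)) + (sqrt(5) + 3) + (sqrt(5) + 3) + (3 - sqrt(5)) + (0) + (0)] = 20/20 = 1.
A character is irreducible iff <chi, chi> = 1, so this representation is irreducible.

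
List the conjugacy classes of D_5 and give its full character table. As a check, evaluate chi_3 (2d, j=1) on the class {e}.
Conjugacy classes: {e} of size 1, {r^1, r^4} of size 2, {r^2, r^3} of size 2, {s, sr, ..., sr^4} of size 5.
Character table:
  irrep \ class              {e} (size 1)  {r^1, r^4} (size 2)  {r^2, r^3} (size 2)  {s, sr, ..., sr^4} (size 5)
  chi_1 (triv)               1             1                    1                    1                          
  chi_2 (sign: r->1, s->-1)  1             1                    1                    -1                         
  chi_3 (2d, j=1)            2             -1/2 + sqrt(5)/2     -sqrt(5)/2 - 1/2     0                          
  chi_4 (2d, j=2)            2             -sqrt(5)/2 - 1/2     -1/2 + sqrt(5)/2     0                          

Spot check: chi_3 (2d, j=1) on {e} = 2.

Reasoning: D_5 has order 2*5 = 10 with 4 conjugacy classes, hence 4 irreducibles. Sum of squared dims 1 + 1 + 4 + 4 = 10 = |G|. Linear characters come from the abelianisation; the 2-dimensional irreps have character r^k -> 2*cos(2*pi*j*k/5), reflections -> 0.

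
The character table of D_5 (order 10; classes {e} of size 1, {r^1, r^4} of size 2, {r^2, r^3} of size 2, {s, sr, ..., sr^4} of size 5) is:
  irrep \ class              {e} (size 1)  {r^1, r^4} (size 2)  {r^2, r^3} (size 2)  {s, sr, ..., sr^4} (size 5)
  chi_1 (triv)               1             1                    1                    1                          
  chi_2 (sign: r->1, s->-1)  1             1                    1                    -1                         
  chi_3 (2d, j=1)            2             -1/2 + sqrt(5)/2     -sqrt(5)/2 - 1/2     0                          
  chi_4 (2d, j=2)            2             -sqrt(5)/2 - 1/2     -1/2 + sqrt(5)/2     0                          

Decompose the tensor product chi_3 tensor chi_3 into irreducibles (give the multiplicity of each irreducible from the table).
chi_3 tensor chi_3 = chi_1 + chi_2 + chi_4 (all other irreducibles have multiplicity 0).

Working: The character of a tensor product is the pointwise product (chi_3 * chi_3)(C) = chi_3(C) * chi_3(C):
  {e}: (2)*(2), {r^1, r^4}: (-1/2 + sqrt(5)/2)*(-1/2 + sqrt(5)/2), {r^2, r^3}: (-sqrt(5)/2 - 1/2)*(-sqrt(5)/2 - 1/2), {s, sr, ..., sr^4}: (0)*(0)
so (chi_3 * chi_3) takes values
  {e} -> 4, {r^1, r^4} -> 3/2 - sqrt(5)/2, {r^2, r^3} -> sqrt(5)/2 + 3/2, {s, sr, ..., sr^4} -> 0.
Now take the inner product of this character with each irreducible chi from the table, <chi_3*chi_3, chi> = (1/10) sum_C |C| (chi_3*chi_3)(C) conj(chi(C)):
  <chi_3*chi_3, chi_1> = (1/10)[1*(4)*conj(1) + 2*(3/2 - sqrt(5)/2)*conj(1) + 2*(sqrt(5)/2 + 3/2)*conj(1) + 5*(0)*conj(1)]
      = (1/10)[(4) + (3 - sqrt(5)) + (sqrt(5) + 3) + (0)] = 10/10 = 1
  <chi_3*chi_3, chi_2> = (1/10)[1*(4)*conj(1) + 2*(3/2 - sqrt(5)/2)*conj(1) + 2*(sqrt(5)/2 + 3/2)*conj(1) + 5*(0)*conj(-1)]
      = (1/10)[(4) + (3 - sqrt(5)) + (sqrt(5) + 3) + (0)] = 10/10 = 1
  <chi_3*chi_3, chi_3> = (1/10)[1*(4)*conj(2) + 2*(3/2 - sqrt(5)/2)*conj(-1/2 + sqrt(5)/2) + 2*(sqrt(5)/2 + 3/2)*conj(-sqrt(5)/2 - 1/2) + 5*(0)*conj(0)]
      = (1/10)[(8) + (-4 + 2*sqrt(5)) + (-2*sqrt(5) - 4) + (0)] = 0/10 = 0
  <chi_3*chi_3, chi_4> = (1/10)[1*(4)*conj(2) + 2*(3/2 - sqrt(5)/2)*conj(-sqrt(5)/2 - 1/2) + 2*(sqrt(5)/2 + 3/2)*conj(-1/2 + sqrt(5)/2) + 5*(0)*conj(0)]
      = (1/10)[(8) + (1 - sqrt(5)) + (1 + sqrt(5)) + (0)] = 10/10 = 1
Hence the multiplicities are chi_1: 1, chi_2: 1, chi_4: 1. Dimension check: dim(chi_3)*dim(chi_3) = 2*2 = 4 and sum (mult * dim) = 1*1 + 1*1 + 1*2 = 4.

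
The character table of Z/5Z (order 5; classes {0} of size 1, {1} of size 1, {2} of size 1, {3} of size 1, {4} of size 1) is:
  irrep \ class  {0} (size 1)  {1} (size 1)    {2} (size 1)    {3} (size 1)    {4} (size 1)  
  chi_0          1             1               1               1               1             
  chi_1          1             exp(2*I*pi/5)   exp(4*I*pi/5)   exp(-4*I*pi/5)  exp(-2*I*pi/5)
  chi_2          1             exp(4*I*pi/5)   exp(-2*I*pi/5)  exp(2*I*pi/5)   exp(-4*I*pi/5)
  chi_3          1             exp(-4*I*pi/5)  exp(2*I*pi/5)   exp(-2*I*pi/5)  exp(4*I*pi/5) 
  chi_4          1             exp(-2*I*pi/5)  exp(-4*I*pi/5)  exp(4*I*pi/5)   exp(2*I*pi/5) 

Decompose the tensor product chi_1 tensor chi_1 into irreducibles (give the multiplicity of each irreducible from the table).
chi_1 tensor chi_1 = chi_2 (all other irreducibles have multiplicity 0).

Why: The character of a tensor product is the pointwise product (chi_1 * chi_1)(C) = chi_1(C) * chi_1(C):
  {0}: (1)*(1), {1}: (exp(2*I*pi/5))*(exp(2*I*pi/5)), {2}: (exp(4*I*pi/5))*(exp(4*I*pi/5)), {3}: (exp(-4*I*pi/5))*(exp(-4*I*pi/5)), {4}: (exp(-2*I*pi/5))*(exp(-2*I*pi/5))
so (chi_1 * chi_1) takes values
  {0} -> 1, {1} -> exp(4*I*pi/5), {2} -> exp(-2*I*pi/5), {3} -> exp(2*I*pi/5), {4} -> exp(-4*I*pi/5).
Now take the inner product of this character with each irreducible chi from the table, <chi_1*chi_1, chi> = (1/5) sum_C |C| (chi_1*chi_1)(C) conj(chi(C)):
  <chi_1*chi_1, chi_0> = (1/5)[1*(1)*conj(1) + 1*(exp(4*I*pi/5))*conj(1) + 1*(exp(-2*I*pi/5))*conj(1) + 1*(exp(2*I*pi/5))*conj(1) + 1*(exp(-4*I*pi/5))*conj(1)]
      = (1/5)[(1) + (exp(4*I*pi/5)) + (exp(-2*I*pi/5)) + (exp(2*I*pi/5)) + (exp(-4*I*pi/5))] = 0/5 = 0
  <chi_1*chi_1, chi_1> = (1/5)[1*(1)*conj(1) + 1*(exp(4*I*pi/5))*conj(exp(2*I*pi/5)) + 1*(exp(-2*I*pi/5))*conj(exp(4*I*pi/5)) + 1*(exp(2*I*pi/5))*conj(exp(-4*I*pi/5)) + 1*(exp(-4*I*pi/5))*conj(exp(-2*I*pi/5))]
      = (1/5)[(1) + (exp(2*I*pi/5)) + (exp(4*I*pi/5)) + (exp(-4*I*pi/5)) + (exp(-2*I*pi/5))] = 0/5 = 0
  <chi_1*chi_1, chi_2> = (1/5)[1*(1)*conj(1) + 1*(exp(4*I*pi/5))*conj(exp(4*I*pi/5)) + 1*(exp(-2*I*pi/5))*conj(exp(-2*I*pi/5)) + 1*(exp(2*I*pi/5))*conj(exp(2*I*pi/5)) + 1*(exp(-4*I*pi/5))*conj(exp(-4*I*pi/5))]
      = (1/5)[(1) + (1) + (1) + (1) + (1)] = 5/5 = 1
  <chi_1*chi_1, chi_3> = (1/5)[1*(1)*conj(1) + 1*(exp(4*I*pi/5))*conj(exp(-4*I*pi/5)) + 1*(exp(-2*I*pi/5))*conj(exp(2*I*pi/5)) + 1*(exp(2*I*pi/5))*conj(exp(-2*I*pi/5)) + 1*(exp(-4*I*pi/5))*conj(exp(4*I*pi/5))]
      = (1/5)[(1) + (exp(-2*I*pi/5)) + (exp(-4*I*pi/5)) + (exp(4*I*pi/5)) + (exp(2*I*pi/5))] = 0/5 = 0
  <chi_1*chi_1, chi_4> = (1/5)[1*(1)*conj(1) + 1*(exp(4*I*pi/5))*conj(exp(-2*I*pi/5)) + 1*(exp(-2*I*pi/5))*conj(exp(-4*I*pi/5)) + 1*(exp(2*I*pi/5))*conj(exp(4*I*pi/5)) + 1*(exp(-4*I*pi/5))*conj(exp(2*I*pi/5))]
      = (1/5)[(1) + (exp(-4*I*pi/5)) + (exp(2*I*pi/5)) + (exp(-2*I*pi/5)) + (exp(4*I*pi/5))] = 0/5 = 0
(Exp terms are combined using exp(i*s)*conj(exp(i*t)) = exp(i*(s-t)), and sums of them are collapsed using the identity that for every m > 1 the m distinct m-th roots of unity sum to 0, e.g. 1 + exp(2*I*pi/3) + exp(-2*I*pi/3) = 0.)
Hence the multiplicities are chi_2: 1. Dimension check: dim(chi_1)*dim(chi_1) = 1*1 = 1 and sum (mult * dim) = 1*1 = 1.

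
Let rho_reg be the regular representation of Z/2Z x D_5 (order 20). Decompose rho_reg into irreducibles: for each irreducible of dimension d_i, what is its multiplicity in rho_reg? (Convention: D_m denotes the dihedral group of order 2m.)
Each irreducible V_i of dimension d_i appears with multiplicity d_i, i.e. rho_reg = (direct sum over all irreducibles V_i) d_i V_i. The irreducible dimensions for Z/2Z x D_5 are 1, 1, 1, 1, 2, 2, 2, 2: 4 irreducibles of dimension 1, each with multiplicity 1; 4 irreducibles of dimension 2, each with multiplicity 2. Total dimension 4*1*1 + 4*2*2 = 20 = |G|.

Reasoning: General theorem: in the regular representation of a finite group G, each irreducible appears with multiplicity equal to its dimension. Check: dim(rho_reg) = sum d_i^2 = 1 + 1 + 1 + 1 + 4 + 4 + 4 + 4 = 20 = |G|.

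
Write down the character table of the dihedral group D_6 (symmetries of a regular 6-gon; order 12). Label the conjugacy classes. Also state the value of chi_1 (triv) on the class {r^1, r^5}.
Conjugacy classes: {e} of size 1, {r^3} of size 1, {r^1, r^5} of size 2, {r^2, r^4} of size 2, {s, sr^2, ...} of size 3, {sr, sr^3, ...} of size 3.
Character table:
  irrep \ class              {e} (size 1)  {r^3} (size 1)  {r^1, r^5} (size 2)  {r^2, r^4} (size 2)  {s, sr^2, ...} (size 3)  {sr, sr^3, ...} (size 3)
  chi_1 (triv)               1             1               1                    1                    1                        1                       
  chi_2 (sign: r->1, s->-1)  1             1               1                    1                    -1                       -1                      
  chi_3 (r->-1, s->1)        1             -1              -1                   1                    1                        -1                      
  chi_4 (r->-1, s->-1)       1             -1              -1                   1                    -1                       1                       
  chi_5 (2d, j=1)            2             -2              1                    -1                   0                        0                       
  chi_6 (2d, j=2)            2             2               -1                   -1                   0                        0                       

Spot check: chi_1 (triv) on {r^1, r^5} = 1.

D_6 has order 2*6 = 12 with 6 conjugacy classes, hence 6 irreducibles. Sum of squared dims 1 + 1 + 1 + 1 + 4 + 4 = 12 = |G|. Linear characters come from the abelianisation; the 2-dimensional irreps have character r^k -> 2*cos(2*pi*j*k/6), reflections -> 0.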